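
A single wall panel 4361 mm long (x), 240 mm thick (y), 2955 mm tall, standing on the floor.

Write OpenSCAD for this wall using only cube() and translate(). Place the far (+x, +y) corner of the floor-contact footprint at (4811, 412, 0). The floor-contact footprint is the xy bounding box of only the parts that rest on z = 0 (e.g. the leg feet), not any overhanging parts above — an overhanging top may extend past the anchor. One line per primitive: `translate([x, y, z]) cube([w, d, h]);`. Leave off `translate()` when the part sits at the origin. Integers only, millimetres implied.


translate([450, 172, 0]) cube([4361, 240, 2955]);


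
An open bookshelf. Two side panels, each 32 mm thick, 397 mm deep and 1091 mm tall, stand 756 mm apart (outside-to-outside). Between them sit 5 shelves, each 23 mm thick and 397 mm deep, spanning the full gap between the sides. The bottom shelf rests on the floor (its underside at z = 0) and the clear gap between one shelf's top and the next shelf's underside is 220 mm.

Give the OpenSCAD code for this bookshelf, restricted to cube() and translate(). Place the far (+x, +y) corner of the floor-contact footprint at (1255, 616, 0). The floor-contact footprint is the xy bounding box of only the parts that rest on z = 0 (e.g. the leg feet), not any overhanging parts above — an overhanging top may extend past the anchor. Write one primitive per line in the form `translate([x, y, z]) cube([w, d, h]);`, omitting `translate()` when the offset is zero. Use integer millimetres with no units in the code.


translate([499, 219, 0]) cube([32, 397, 1091]);
translate([1223, 219, 0]) cube([32, 397, 1091]);
translate([531, 219, 0]) cube([692, 397, 23]);
translate([531, 219, 243]) cube([692, 397, 23]);
translate([531, 219, 486]) cube([692, 397, 23]);
translate([531, 219, 729]) cube([692, 397, 23]);
translate([531, 219, 972]) cube([692, 397, 23]);


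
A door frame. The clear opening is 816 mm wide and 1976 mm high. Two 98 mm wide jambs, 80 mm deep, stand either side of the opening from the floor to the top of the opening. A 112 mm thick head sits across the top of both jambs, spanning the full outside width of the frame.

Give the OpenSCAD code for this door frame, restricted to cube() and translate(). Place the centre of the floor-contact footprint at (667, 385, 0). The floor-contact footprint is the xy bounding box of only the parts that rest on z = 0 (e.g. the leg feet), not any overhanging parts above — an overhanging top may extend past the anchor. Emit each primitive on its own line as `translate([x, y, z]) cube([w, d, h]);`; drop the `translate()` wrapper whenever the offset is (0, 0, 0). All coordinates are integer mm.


translate([161, 345, 0]) cube([98, 80, 1976]);
translate([1075, 345, 0]) cube([98, 80, 1976]);
translate([161, 345, 1976]) cube([1012, 80, 112]);


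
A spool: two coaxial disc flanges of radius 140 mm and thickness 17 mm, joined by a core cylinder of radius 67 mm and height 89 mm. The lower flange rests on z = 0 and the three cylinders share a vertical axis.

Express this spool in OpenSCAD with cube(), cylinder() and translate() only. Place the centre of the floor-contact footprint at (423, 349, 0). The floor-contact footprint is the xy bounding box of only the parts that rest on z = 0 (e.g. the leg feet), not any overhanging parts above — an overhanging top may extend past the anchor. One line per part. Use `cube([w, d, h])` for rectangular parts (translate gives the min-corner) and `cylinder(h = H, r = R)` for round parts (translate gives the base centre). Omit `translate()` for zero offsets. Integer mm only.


translate([423, 349, 0]) cylinder(h = 17, r = 140);
translate([423, 349, 17]) cylinder(h = 89, r = 67);
translate([423, 349, 106]) cylinder(h = 17, r = 140);


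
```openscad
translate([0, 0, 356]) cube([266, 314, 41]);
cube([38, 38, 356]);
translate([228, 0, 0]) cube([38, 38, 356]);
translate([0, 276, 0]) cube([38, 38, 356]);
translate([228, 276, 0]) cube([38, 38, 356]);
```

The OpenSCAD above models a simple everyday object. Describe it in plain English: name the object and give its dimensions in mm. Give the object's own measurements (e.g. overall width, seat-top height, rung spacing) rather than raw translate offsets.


A simple wooden stool: a rectangular seat 266 mm (x) by 314 mm (y), 41 mm thick, top face at z = 397 mm, on four square legs, each 38×38 mm in cross-section. The legs rest on z = 0, each flush with a corner of the seat.


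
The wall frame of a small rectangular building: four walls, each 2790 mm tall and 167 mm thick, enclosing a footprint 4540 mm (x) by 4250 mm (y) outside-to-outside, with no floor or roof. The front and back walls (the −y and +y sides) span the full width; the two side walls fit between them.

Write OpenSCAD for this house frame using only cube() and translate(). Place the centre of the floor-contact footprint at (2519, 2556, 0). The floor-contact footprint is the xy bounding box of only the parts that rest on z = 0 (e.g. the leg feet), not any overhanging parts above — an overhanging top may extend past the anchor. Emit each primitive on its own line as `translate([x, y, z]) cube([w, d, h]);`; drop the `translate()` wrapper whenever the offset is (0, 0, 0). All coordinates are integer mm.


translate([249, 431, 0]) cube([4540, 167, 2790]);
translate([249, 4514, 0]) cube([4540, 167, 2790]);
translate([249, 598, 0]) cube([167, 3916, 2790]);
translate([4622, 598, 0]) cube([167, 3916, 2790]);


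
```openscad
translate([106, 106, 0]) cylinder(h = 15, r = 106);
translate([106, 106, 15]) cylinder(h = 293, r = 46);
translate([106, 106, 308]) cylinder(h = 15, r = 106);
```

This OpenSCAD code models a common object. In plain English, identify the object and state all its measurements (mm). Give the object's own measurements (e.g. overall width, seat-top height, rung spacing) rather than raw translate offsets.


A spool: two coaxial disc flanges of radius 106 mm and thickness 15 mm, joined by a core cylinder of radius 46 mm and height 293 mm. The lower flange rests on z = 0 and the three cylinders share a vertical axis.


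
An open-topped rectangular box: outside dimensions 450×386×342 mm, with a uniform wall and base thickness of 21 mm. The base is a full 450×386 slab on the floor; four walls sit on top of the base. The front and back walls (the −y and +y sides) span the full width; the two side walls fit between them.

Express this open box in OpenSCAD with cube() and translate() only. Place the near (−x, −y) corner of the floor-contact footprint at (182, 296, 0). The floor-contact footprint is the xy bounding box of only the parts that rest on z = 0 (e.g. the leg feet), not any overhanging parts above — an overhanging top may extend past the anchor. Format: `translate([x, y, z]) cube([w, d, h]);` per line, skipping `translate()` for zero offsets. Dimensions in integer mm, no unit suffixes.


translate([182, 296, 0]) cube([450, 386, 21]);
translate([182, 296, 21]) cube([450, 21, 321]);
translate([182, 661, 21]) cube([450, 21, 321]);
translate([182, 317, 21]) cube([21, 344, 321]);
translate([611, 317, 21]) cube([21, 344, 321]);


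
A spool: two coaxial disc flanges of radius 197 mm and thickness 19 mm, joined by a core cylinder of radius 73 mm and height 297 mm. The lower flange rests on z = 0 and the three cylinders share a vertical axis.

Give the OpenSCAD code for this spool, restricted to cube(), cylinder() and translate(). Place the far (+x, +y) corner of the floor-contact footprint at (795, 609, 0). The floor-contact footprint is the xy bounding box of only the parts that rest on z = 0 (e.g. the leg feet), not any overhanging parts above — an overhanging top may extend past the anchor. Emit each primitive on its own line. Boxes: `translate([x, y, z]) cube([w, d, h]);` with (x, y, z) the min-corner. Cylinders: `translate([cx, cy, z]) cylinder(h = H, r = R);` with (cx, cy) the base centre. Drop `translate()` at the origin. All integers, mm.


translate([598, 412, 0]) cylinder(h = 19, r = 197);
translate([598, 412, 19]) cylinder(h = 297, r = 73);
translate([598, 412, 316]) cylinder(h = 19, r = 197);


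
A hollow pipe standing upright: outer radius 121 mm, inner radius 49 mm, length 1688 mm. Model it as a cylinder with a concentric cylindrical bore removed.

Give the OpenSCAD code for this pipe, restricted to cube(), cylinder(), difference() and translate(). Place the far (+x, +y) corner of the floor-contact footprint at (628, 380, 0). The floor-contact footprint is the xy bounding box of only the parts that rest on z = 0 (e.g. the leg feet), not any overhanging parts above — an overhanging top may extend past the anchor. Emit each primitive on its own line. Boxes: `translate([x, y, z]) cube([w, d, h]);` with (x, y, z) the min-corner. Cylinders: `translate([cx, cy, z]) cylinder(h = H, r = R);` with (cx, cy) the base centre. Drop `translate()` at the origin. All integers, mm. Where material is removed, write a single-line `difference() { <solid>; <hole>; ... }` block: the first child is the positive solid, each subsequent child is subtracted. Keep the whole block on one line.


difference() { translate([507, 259, 0]) cylinder(h = 1688, r = 121); translate([507, 259, 0]) cylinder(h = 1688, r = 49); }


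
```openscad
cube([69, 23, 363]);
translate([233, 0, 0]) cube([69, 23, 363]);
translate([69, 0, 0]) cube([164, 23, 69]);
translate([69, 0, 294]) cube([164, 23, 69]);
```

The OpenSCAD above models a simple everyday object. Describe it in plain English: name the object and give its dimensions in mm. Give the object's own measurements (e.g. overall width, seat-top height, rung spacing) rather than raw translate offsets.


A rectangular picture frame lying in the x–z plane (depth along y). The opening is 164 mm wide (x) by 225 mm tall (z), surrounded by a border 69 mm wide on all four sides. The frame is 23 mm deep and is made of two full-height vertical stiles with two horizontal rails fitted between them.


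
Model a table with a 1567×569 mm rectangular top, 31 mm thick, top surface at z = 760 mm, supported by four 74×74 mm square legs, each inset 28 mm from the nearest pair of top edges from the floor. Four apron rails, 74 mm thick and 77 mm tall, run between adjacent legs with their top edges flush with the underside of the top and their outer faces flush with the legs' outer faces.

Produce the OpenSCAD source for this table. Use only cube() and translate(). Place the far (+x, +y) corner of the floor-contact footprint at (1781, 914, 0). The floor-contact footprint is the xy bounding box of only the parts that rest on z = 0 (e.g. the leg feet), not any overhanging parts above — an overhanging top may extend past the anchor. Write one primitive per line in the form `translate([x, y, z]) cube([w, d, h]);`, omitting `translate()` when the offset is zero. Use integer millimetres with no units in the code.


translate([242, 373, 729]) cube([1567, 569, 31]);
translate([270, 401, 0]) cube([74, 74, 729]);
translate([1707, 401, 0]) cube([74, 74, 729]);
translate([270, 840, 0]) cube([74, 74, 729]);
translate([1707, 840, 0]) cube([74, 74, 729]);
translate([344, 401, 652]) cube([1363, 74, 77]);
translate([344, 840, 652]) cube([1363, 74, 77]);
translate([270, 475, 652]) cube([74, 365, 77]);
translate([1707, 475, 652]) cube([74, 365, 77]);


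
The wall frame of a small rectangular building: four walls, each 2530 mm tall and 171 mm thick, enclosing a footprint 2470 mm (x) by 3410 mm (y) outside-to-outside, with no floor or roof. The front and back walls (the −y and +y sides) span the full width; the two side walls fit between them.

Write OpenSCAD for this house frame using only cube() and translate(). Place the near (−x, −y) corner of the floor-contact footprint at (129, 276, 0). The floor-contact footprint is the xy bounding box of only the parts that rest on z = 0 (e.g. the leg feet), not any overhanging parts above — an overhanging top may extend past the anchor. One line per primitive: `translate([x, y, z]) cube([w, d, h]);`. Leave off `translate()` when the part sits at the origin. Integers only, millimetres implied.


translate([129, 276, 0]) cube([2470, 171, 2530]);
translate([129, 3515, 0]) cube([2470, 171, 2530]);
translate([129, 447, 0]) cube([171, 3068, 2530]);
translate([2428, 447, 0]) cube([171, 3068, 2530]);


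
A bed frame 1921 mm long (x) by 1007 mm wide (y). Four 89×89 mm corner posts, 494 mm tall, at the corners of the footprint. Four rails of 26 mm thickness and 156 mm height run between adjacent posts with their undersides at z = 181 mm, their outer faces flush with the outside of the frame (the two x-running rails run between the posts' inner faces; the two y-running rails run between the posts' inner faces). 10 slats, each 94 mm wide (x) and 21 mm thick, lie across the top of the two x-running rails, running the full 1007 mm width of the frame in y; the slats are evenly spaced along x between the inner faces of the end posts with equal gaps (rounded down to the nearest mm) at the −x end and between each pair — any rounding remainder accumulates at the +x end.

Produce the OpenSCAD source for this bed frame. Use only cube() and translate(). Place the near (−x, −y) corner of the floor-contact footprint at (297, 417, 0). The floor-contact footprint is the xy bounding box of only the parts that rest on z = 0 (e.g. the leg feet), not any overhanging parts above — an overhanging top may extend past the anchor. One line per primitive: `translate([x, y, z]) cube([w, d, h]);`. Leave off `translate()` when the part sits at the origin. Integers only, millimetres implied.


translate([297, 417, 0]) cube([89, 89, 494]);
translate([297, 1335, 0]) cube([89, 89, 494]);
translate([2129, 417, 0]) cube([89, 89, 494]);
translate([2129, 1335, 0]) cube([89, 89, 494]);
translate([386, 417, 181]) cube([1743, 26, 156]);
translate([386, 1398, 181]) cube([1743, 26, 156]);
translate([297, 506, 181]) cube([26, 829, 156]);
translate([2192, 506, 181]) cube([26, 829, 156]);
translate([459, 417, 337]) cube([94, 1007, 21]);
translate([626, 417, 337]) cube([94, 1007, 21]);
translate([793, 417, 337]) cube([94, 1007, 21]);
translate([960, 417, 337]) cube([94, 1007, 21]);
translate([1127, 417, 337]) cube([94, 1007, 21]);
translate([1294, 417, 337]) cube([94, 1007, 21]);
translate([1461, 417, 337]) cube([94, 1007, 21]);
translate([1628, 417, 337]) cube([94, 1007, 21]);
translate([1795, 417, 337]) cube([94, 1007, 21]);
translate([1962, 417, 337]) cube([94, 1007, 21]);


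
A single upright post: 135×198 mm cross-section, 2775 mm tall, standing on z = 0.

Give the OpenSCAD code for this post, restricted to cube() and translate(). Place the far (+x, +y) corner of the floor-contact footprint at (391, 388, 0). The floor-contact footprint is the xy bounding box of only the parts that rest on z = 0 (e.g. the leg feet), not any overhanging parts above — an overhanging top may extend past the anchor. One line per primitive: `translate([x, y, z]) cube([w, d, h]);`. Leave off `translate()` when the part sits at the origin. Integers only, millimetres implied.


translate([256, 190, 0]) cube([135, 198, 2775]);


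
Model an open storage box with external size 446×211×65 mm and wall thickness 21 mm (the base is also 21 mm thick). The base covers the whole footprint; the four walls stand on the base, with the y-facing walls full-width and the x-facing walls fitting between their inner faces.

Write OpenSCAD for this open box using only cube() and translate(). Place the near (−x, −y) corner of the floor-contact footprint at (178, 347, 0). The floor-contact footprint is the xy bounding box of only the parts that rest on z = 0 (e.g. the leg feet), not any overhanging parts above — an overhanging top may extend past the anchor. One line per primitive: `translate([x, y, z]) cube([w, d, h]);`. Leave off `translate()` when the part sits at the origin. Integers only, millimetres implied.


translate([178, 347, 0]) cube([446, 211, 21]);
translate([178, 347, 21]) cube([446, 21, 44]);
translate([178, 537, 21]) cube([446, 21, 44]);
translate([178, 368, 21]) cube([21, 169, 44]);
translate([603, 368, 21]) cube([21, 169, 44]);


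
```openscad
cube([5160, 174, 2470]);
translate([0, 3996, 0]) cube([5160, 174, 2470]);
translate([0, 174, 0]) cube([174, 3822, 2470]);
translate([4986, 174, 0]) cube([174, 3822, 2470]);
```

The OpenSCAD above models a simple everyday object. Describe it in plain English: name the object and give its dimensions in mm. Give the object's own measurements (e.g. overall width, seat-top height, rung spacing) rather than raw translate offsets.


The wall frame of a small rectangular building: four walls, each 2470 mm tall and 174 mm thick, enclosing a footprint 5160 mm (x) by 4170 mm (y) outside-to-outside, with no floor or roof. The front and back walls (the −y and +y sides) span the full width; the two side walls fit between them.


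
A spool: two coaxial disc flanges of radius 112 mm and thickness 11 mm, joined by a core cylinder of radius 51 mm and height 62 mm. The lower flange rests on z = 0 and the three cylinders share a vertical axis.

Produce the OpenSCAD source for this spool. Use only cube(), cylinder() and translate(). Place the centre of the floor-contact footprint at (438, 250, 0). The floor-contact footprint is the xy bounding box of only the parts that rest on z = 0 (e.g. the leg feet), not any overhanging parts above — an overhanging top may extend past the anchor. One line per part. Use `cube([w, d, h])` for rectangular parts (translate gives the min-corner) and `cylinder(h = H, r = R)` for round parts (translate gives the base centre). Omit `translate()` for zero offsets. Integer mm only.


translate([438, 250, 0]) cylinder(h = 11, r = 112);
translate([438, 250, 11]) cylinder(h = 62, r = 51);
translate([438, 250, 73]) cylinder(h = 11, r = 112);


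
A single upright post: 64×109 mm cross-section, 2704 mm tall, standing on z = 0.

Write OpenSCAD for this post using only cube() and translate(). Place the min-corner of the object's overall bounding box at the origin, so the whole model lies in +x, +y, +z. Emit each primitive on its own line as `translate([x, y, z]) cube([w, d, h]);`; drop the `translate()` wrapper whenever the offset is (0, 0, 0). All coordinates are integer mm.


cube([64, 109, 2704]);


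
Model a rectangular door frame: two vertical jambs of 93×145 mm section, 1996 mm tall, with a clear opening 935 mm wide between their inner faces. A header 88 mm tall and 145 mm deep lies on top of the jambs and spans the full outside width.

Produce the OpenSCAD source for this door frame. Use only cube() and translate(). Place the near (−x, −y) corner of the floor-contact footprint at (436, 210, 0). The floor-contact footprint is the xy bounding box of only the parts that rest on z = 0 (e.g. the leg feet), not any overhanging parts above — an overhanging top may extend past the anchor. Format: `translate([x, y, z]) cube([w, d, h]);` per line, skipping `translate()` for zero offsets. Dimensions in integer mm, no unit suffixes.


translate([436, 210, 0]) cube([93, 145, 1996]);
translate([1464, 210, 0]) cube([93, 145, 1996]);
translate([436, 210, 1996]) cube([1121, 145, 88]);


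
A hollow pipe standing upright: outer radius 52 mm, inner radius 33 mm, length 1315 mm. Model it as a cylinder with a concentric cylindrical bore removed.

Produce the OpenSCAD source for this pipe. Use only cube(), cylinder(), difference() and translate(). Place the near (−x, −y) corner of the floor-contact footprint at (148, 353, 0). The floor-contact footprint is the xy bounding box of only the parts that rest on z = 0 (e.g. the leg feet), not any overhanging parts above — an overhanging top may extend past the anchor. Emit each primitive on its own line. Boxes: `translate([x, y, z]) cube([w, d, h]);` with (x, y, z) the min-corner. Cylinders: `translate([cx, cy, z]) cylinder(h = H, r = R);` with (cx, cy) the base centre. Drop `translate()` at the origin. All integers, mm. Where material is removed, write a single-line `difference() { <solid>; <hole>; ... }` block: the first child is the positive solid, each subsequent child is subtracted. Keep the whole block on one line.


difference() { translate([200, 405, 0]) cylinder(h = 1315, r = 52); translate([200, 405, 0]) cylinder(h = 1315, r = 33); }


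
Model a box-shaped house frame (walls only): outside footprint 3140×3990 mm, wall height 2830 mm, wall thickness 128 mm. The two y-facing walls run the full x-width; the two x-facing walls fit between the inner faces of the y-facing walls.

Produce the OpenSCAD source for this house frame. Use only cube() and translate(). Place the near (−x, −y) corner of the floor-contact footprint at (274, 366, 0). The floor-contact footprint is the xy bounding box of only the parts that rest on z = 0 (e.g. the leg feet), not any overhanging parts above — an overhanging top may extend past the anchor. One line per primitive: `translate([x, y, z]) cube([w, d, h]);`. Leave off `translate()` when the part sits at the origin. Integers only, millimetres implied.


translate([274, 366, 0]) cube([3140, 128, 2830]);
translate([274, 4228, 0]) cube([3140, 128, 2830]);
translate([274, 494, 0]) cube([128, 3734, 2830]);
translate([3286, 494, 0]) cube([128, 3734, 2830]);


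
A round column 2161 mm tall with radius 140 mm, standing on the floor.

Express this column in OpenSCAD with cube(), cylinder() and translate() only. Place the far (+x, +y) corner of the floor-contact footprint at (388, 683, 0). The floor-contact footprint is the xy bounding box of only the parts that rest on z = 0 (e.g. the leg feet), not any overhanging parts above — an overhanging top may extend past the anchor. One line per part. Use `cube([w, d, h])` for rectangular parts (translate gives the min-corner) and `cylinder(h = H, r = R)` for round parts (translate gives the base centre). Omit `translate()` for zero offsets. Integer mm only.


translate([248, 543, 0]) cylinder(h = 2161, r = 140);


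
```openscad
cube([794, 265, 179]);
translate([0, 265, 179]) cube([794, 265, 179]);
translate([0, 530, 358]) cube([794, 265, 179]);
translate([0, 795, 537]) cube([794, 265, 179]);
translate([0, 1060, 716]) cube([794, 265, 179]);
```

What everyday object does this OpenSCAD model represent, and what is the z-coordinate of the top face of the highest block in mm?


A staircase. The total rise is 895 mm.

5 identical blocks, each offset up and back from the previous — a staircase. Each step is 179 mm tall and there are 5 of them, so the total rise is 5 × 179 = 895 mm.


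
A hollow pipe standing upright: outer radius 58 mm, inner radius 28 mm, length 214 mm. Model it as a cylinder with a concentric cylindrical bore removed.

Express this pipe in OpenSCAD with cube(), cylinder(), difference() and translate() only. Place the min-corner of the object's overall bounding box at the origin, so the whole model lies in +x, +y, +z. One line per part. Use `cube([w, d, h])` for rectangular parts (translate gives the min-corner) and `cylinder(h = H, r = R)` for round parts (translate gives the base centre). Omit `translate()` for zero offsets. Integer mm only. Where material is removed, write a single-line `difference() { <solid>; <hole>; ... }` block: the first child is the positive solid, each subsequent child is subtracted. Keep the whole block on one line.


difference() { translate([58, 58, 0]) cylinder(h = 214, r = 58); translate([58, 58, 0]) cylinder(h = 214, r = 28); }


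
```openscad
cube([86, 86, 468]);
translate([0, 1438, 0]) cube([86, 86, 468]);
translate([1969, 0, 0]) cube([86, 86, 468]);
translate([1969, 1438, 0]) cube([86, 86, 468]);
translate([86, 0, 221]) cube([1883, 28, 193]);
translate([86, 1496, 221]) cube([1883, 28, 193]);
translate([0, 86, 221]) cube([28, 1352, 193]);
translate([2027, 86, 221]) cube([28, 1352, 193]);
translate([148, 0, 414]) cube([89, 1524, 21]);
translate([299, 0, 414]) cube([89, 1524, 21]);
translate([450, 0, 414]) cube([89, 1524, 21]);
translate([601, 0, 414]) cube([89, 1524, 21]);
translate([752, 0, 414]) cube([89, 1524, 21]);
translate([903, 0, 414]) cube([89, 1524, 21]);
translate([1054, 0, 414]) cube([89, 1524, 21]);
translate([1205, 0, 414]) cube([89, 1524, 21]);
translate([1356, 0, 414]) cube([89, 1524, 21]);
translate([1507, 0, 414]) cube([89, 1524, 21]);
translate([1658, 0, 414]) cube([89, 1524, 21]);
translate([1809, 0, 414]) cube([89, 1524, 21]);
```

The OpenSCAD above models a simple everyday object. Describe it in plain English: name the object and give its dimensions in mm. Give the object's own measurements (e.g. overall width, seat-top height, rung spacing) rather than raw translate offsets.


A bed frame 2055 mm long (x) by 1524 mm wide (y). Four 86×86 mm corner posts, 468 mm tall, at the corners of the footprint. Four rails of 28 mm thickness and 193 mm height run between adjacent posts with their undersides at z = 221 mm, their outer faces flush with the outside of the frame (the two x-running rails run between the posts' inner faces; the two y-running rails run between the posts' inner faces). 12 slats, each 89 mm wide (x) and 21 mm thick, lie across the top of the two x-running rails, running the full 1524 mm width of the frame in y; along x they sit between the end posts with a 62 mm gap after the −x posts and between neighbouring slats, leaving 71 mm before the +x posts.


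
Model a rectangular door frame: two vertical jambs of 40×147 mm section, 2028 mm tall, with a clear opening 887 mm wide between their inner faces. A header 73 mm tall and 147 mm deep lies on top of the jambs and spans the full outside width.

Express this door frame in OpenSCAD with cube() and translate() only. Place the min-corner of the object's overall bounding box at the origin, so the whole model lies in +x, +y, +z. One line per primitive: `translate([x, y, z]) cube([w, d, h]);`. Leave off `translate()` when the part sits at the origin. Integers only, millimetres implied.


cube([40, 147, 2028]);
translate([927, 0, 0]) cube([40, 147, 2028]);
translate([0, 0, 2028]) cube([967, 147, 73]);


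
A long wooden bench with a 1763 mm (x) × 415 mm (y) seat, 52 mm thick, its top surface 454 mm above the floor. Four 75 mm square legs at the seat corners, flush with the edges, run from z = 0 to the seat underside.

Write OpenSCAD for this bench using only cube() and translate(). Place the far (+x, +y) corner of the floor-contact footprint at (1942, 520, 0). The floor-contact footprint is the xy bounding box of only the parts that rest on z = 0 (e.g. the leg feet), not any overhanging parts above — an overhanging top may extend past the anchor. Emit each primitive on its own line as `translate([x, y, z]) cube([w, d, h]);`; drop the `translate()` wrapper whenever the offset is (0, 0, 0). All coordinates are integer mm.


translate([179, 105, 402]) cube([1763, 415, 52]);
translate([179, 105, 0]) cube([75, 75, 402]);
translate([179, 445, 0]) cube([75, 75, 402]);
translate([1867, 105, 0]) cube([75, 75, 402]);
translate([1867, 445, 0]) cube([75, 75, 402]);


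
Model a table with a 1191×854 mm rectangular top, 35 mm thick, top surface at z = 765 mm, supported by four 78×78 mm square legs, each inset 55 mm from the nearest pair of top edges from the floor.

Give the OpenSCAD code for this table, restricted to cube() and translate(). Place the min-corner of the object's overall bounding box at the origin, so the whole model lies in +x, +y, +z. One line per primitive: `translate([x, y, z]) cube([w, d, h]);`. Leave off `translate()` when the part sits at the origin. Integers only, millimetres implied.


// leg_h = 765 - 35 = 730
translate([0, 0, 730]) cube([1191, 854, 35]);
translate([55, 55, 0]) cube([78, 78, 730]);
translate([1058, 55, 0]) cube([78, 78, 730]);
translate([55, 721, 0]) cube([78, 78, 730]);
translate([1058, 721, 0]) cube([78, 78, 730]);


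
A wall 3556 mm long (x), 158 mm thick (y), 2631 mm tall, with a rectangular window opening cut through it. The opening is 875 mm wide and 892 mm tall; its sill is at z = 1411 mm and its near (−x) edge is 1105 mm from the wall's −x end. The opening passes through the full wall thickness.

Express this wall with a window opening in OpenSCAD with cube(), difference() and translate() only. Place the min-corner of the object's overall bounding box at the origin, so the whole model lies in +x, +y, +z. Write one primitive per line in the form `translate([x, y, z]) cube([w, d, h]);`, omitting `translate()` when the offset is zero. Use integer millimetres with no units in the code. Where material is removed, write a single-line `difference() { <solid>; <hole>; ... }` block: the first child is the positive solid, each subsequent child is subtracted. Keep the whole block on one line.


difference() { cube([3556, 158, 2631]); translate([1105, 0, 1411]) cube([875, 158, 892]); }


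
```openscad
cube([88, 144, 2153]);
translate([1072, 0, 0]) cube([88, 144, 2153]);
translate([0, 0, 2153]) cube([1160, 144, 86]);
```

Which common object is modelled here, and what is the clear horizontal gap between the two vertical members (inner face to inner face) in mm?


A door frame. The clear opening width is 984 mm.

Two 2153 mm tall posts with a header on top — a door frame. The left jamb is 88 mm wide at x = 0; the right jamb starts at x = 1072. The clear opening is 1072 − 88 = 984 mm.


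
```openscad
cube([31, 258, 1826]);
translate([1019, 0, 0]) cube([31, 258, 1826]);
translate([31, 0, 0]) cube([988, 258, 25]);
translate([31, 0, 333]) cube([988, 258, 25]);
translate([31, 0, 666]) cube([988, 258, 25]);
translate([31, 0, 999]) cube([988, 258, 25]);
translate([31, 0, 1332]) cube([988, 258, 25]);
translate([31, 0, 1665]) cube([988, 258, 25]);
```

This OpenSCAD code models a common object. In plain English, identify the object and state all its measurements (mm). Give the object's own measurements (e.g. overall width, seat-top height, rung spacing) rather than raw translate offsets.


An open bookshelf. Two side panels, each 31 mm thick, 258 mm deep and 1826 mm tall, stand 1050 mm apart (outside-to-outside). Between them sit 6 shelves, each 25 mm thick and 258 mm deep, spanning the full gap between the sides. The bottom shelf rests on the floor (its underside at z = 0) and the clear gap between one shelf's top and the next shelf's underside is 308 mm.


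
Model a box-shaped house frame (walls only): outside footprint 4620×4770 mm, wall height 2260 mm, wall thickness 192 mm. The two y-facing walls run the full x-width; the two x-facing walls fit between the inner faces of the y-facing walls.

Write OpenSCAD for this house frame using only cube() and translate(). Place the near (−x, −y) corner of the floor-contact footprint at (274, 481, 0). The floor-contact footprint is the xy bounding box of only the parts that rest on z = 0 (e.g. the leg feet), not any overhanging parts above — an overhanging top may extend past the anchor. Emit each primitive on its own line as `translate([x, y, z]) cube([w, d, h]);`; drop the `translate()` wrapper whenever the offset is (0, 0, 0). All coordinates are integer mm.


translate([274, 481, 0]) cube([4620, 192, 2260]);
translate([274, 5059, 0]) cube([4620, 192, 2260]);
translate([274, 673, 0]) cube([192, 4386, 2260]);
translate([4702, 673, 0]) cube([192, 4386, 2260]);


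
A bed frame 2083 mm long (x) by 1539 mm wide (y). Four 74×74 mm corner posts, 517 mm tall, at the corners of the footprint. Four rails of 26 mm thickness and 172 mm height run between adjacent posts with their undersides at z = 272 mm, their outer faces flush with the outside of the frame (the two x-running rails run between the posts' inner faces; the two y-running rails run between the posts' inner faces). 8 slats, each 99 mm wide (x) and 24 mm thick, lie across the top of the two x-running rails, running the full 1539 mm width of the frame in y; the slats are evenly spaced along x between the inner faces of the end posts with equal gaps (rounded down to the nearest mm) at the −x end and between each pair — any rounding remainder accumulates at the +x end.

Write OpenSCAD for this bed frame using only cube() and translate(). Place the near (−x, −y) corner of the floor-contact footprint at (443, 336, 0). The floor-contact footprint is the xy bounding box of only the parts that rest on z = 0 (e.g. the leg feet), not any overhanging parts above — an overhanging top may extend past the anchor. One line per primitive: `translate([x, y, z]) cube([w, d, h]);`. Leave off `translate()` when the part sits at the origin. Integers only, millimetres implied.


translate([443, 336, 0]) cube([74, 74, 517]);
translate([443, 1801, 0]) cube([74, 74, 517]);
translate([2452, 336, 0]) cube([74, 74, 517]);
translate([2452, 1801, 0]) cube([74, 74, 517]);
translate([517, 336, 272]) cube([1935, 26, 172]);
translate([517, 1849, 272]) cube([1935, 26, 172]);
translate([443, 410, 272]) cube([26, 1391, 172]);
translate([2500, 410, 272]) cube([26, 1391, 172]);
translate([644, 336, 444]) cube([99, 1539, 24]);
translate([870, 336, 444]) cube([99, 1539, 24]);
translate([1096, 336, 444]) cube([99, 1539, 24]);
translate([1322, 336, 444]) cube([99, 1539, 24]);
translate([1548, 336, 444]) cube([99, 1539, 24]);
translate([1774, 336, 444]) cube([99, 1539, 24]);
translate([2000, 336, 444]) cube([99, 1539, 24]);
translate([2226, 336, 444]) cube([99, 1539, 24]);


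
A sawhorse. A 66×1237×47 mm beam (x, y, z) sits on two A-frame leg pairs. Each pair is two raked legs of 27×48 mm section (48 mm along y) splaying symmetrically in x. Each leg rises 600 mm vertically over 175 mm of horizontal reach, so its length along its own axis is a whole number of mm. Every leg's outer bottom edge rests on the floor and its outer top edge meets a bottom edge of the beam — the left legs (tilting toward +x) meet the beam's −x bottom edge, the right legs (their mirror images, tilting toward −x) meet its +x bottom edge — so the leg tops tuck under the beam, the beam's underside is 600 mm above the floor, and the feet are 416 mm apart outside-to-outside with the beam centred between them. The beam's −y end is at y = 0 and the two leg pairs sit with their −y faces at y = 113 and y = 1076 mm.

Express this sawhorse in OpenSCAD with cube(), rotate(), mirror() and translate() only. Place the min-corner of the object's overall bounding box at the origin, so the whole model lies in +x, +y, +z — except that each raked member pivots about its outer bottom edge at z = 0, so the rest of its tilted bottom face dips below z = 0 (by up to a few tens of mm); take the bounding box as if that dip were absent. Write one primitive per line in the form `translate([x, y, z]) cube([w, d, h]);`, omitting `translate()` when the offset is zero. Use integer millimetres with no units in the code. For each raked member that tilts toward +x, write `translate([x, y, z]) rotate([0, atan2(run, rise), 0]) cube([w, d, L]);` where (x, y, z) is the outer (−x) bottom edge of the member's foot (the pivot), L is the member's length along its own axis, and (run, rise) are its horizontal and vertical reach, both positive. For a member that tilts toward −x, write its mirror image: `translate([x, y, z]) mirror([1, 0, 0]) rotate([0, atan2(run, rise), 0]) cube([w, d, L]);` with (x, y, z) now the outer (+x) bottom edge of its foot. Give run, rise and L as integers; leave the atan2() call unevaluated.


translate([175, 0, 600]) cube([66, 1237, 47]);
translate([0, 113, 0]) rotate([0, atan2(175, 600), 0]) cube([27, 48, 625]);
translate([416, 113, 0]) mirror([1, 0, 0]) rotate([0, atan2(175, 600), 0]) cube([27, 48, 625]);
translate([0, 1076, 0]) rotate([0, atan2(175, 600), 0]) cube([27, 48, 625]);
translate([416, 1076, 0]) mirror([1, 0, 0]) rotate([0, atan2(175, 600), 0]) cube([27, 48, 625]);


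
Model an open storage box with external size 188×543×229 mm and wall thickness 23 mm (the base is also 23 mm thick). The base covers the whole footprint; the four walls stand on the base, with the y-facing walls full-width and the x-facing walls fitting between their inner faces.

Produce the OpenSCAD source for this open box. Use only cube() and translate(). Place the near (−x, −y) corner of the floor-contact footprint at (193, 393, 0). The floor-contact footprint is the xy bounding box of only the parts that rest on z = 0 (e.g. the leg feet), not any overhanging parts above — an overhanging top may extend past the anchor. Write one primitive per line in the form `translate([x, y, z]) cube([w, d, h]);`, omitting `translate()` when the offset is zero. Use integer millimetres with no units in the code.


translate([193, 393, 0]) cube([188, 543, 23]);
translate([193, 393, 23]) cube([188, 23, 206]);
translate([193, 913, 23]) cube([188, 23, 206]);
translate([193, 416, 23]) cube([23, 497, 206]);
translate([358, 416, 23]) cube([23, 497, 206]);


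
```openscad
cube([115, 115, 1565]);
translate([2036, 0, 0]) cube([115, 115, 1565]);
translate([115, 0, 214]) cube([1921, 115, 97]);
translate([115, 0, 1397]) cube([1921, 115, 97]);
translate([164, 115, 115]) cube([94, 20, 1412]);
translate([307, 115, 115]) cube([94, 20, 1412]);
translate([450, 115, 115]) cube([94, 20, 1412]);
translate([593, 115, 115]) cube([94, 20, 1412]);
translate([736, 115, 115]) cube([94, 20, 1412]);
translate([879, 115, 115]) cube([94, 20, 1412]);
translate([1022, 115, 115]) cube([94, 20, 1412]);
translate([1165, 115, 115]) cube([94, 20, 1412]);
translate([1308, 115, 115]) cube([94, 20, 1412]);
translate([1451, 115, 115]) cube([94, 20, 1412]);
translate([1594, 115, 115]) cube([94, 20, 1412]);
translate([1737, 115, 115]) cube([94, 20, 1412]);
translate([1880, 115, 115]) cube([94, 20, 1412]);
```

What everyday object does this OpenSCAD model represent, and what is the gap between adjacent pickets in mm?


A fence section. The picket gap is 49 mm.

Two posts, two rails, 13 pickets — a fence section. Span 1921 mm holds 13 pickets of 94 mm with 14 equal gaps: ⌊(1921 − 13·94) / 14⌋ = 49 mm.


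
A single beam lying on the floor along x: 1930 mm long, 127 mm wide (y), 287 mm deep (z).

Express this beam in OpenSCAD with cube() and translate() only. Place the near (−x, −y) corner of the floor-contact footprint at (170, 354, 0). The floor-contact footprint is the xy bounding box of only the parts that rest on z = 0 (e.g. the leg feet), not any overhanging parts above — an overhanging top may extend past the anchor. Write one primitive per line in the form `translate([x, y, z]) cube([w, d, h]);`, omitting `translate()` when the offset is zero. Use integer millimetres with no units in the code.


translate([170, 354, 0]) cube([1930, 127, 287]);


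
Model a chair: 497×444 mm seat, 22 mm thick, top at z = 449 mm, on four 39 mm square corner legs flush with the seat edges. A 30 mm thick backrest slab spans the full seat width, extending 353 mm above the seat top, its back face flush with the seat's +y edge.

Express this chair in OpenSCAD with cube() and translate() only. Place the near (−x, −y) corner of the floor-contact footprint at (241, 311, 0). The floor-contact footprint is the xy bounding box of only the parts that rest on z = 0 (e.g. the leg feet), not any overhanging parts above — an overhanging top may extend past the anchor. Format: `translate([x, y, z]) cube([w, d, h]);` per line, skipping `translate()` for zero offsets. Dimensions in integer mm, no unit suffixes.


translate([241, 311, 427]) cube([497, 444, 22]);
translate([241, 311, 0]) cube([39, 39, 427]);
translate([699, 311, 0]) cube([39, 39, 427]);
translate([241, 716, 0]) cube([39, 39, 427]);
translate([699, 716, 0]) cube([39, 39, 427]);
translate([241, 725, 449]) cube([497, 30, 353]);


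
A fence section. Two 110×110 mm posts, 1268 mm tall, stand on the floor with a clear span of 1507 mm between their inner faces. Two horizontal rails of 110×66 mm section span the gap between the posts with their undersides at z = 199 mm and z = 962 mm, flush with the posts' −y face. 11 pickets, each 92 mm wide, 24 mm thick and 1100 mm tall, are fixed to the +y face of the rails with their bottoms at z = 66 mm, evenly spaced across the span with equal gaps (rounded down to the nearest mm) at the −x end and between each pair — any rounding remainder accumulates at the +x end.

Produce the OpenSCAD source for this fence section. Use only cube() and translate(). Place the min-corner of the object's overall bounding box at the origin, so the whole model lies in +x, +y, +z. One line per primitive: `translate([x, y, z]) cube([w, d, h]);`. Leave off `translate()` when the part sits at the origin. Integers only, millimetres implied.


cube([110, 110, 1268]);
translate([1617, 0, 0]) cube([110, 110, 1268]);
translate([110, 0, 199]) cube([1507, 110, 66]);
translate([110, 0, 962]) cube([1507, 110, 66]);
translate([151, 110, 66]) cube([92, 24, 1100]);
translate([284, 110, 66]) cube([92, 24, 1100]);
translate([417, 110, 66]) cube([92, 24, 1100]);
translate([550, 110, 66]) cube([92, 24, 1100]);
translate([683, 110, 66]) cube([92, 24, 1100]);
translate([816, 110, 66]) cube([92, 24, 1100]);
translate([949, 110, 66]) cube([92, 24, 1100]);
translate([1082, 110, 66]) cube([92, 24, 1100]);
translate([1215, 110, 66]) cube([92, 24, 1100]);
translate([1348, 110, 66]) cube([92, 24, 1100]);
translate([1481, 110, 66]) cube([92, 24, 1100]);
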